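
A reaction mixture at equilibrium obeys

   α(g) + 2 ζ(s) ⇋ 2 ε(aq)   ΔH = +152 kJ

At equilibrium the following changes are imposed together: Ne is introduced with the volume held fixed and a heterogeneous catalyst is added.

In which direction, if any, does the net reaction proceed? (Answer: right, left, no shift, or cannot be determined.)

At constant volume, adding an inert gas leaves every reacting species' partial pressure unchanged, so Q is unchanged — no shift from this change.
A catalyst speeds both forward and reverse rates equally; it changes neither Q nor K — no shift from this change.
None of the changes alters Q relative to K, so there is no net shift.

no shift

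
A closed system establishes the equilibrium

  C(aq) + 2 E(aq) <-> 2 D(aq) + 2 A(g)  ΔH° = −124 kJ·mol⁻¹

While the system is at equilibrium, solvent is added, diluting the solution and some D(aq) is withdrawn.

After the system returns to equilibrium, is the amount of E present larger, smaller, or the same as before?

Dilution lowers every aqueous concentration by the same factor. Δn_aq = 2 − 3 = -1, so the system shifts toward the side with more dissolved moles — to the left.
Removing D (aq), a product, drives the reaction to the right.
The two effects oppose each other, so the net shift — and hence the change in E — cannot be determined from the given information.

cannot be determined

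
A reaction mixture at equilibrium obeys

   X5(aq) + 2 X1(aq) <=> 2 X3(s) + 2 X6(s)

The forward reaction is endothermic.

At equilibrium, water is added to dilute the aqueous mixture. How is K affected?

The equilibrium constant depends only on temperature. This perturbation may move the position of equilibrium, but since T is unchanged, K itself is unchanged.

unchanged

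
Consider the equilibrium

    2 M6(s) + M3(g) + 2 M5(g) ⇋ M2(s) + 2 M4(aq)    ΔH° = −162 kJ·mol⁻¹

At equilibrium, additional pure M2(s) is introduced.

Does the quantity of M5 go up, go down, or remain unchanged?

unchanged

M2 is a pure solid; its activity is 1 regardless of amount, so Q is unaffected — no shift from this change.
No net shift occurs, so the amount of M5 is unchanged.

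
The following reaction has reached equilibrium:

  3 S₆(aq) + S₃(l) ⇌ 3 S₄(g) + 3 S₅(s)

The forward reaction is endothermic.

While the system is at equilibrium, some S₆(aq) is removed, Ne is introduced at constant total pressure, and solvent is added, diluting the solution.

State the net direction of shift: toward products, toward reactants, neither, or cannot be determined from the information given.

Removing S₆ (aq), a reactant, drives the reaction to the left.
Adding inert gas at constant total pressure expands the volume and lowers every reacting partial pressure. With Δn_gas = 3 − 0 = +3, Q moves away from K toward the side with fewer gas moles, so the system shifts toward the side with more gas moles — to the right.
Dilution lowers every aqueous concentration by the same factor. Δn_aq = 0 − 3 = -3, so the system shifts toward the side with more dissolved moles — to the left.
The individual effects push in opposite directions; without quantitative information the net direction cannot be determined.

cannot be determined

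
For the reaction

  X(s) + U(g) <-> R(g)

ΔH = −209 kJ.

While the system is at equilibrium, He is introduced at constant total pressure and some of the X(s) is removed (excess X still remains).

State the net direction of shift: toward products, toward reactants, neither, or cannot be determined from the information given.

no shift

Adding inert gas at constant total pressure expands the volume, scaling every reacting partial pressure by the same factor. Δn_gas = 1 − 1 = 0, so Q is unchanged — no shift.
X is a pure solid; its activity is 1 regardless of amount, so Q is unaffected — no shift from this change.
None of the changes alters Q relative to K, so there is no net shift.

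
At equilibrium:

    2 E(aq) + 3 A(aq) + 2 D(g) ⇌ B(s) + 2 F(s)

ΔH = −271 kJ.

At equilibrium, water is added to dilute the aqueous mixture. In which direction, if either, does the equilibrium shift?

Dilution lowers every aqueous concentration by the same factor. Δn_aq = 0 − 5 = -5, so the system shifts toward the side with more dissolved moles — to the left.

left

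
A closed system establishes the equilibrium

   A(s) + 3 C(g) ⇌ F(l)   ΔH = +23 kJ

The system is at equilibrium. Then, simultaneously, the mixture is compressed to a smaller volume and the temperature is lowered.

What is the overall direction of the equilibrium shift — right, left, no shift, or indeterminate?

cannot be determined

Gas moles: reactants 3, products 0 (Δn_gas = -3). Compression shifts the system toward the side with fewer moles of gas — to the right.
The forward reaction is endothermic. Lowering T favours the exothermic direction — shift to the left.
The individual effects push in opposite directions; without quantitative information the net direction cannot be determined.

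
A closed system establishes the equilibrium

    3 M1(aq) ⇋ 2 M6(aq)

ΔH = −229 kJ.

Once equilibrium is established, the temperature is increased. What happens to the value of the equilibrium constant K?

decreases

K depends on temperature via the van 't Hoff relation. The forward reaction is exothermic, so raising T decreases K.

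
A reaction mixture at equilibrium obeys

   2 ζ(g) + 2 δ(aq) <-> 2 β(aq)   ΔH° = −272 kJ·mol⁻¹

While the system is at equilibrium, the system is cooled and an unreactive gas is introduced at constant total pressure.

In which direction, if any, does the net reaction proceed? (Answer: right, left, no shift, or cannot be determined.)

cannot be determined

The forward reaction is exothermic. Lowering T favours the exothermic direction — shift to the right.
Adding inert gas at constant total pressure expands the volume and lowers every reacting partial pressure. With Δn_gas = 0 − 2 = -2, Q moves away from K toward the side with fewer gas moles, so the system shifts toward the side with more gas moles — to the left.
The individual effects push in opposite directions; without quantitative information the net direction cannot be determined.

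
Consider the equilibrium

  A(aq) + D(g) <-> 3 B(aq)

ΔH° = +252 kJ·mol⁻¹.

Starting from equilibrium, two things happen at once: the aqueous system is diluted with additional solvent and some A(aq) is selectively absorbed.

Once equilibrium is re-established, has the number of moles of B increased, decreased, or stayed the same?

cannot be determined

Dilution lowers every aqueous concentration by the same factor. Δn_aq = 3 − 1 = +2, so the system shifts toward the side with more dissolved moles — to the right.
Removing A (aq), a reactant, drives the reaction to the left.
The two effects oppose each other, so the net shift — and hence the change in B — cannot be determined from the given information.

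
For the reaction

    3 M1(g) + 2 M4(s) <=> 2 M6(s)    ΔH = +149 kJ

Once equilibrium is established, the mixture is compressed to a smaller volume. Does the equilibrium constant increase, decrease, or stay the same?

The equilibrium constant depends only on temperature. This perturbation may move the position of equilibrium, but since T is unchanged, K itself is unchanged.

unchanged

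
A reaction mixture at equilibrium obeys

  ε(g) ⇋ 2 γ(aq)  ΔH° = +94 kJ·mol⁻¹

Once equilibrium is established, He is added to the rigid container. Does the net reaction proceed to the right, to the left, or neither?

At constant volume, adding an inert gas leaves every reacting species' partial pressure unchanged, so Q is unchanged — no shift from this change.

no shift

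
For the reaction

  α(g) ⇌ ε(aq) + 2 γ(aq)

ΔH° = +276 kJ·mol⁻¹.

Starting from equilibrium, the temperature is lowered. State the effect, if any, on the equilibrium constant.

K depends on temperature via the van 't Hoff relation. The forward reaction is endothermic, so lowering T decreases K.

decreases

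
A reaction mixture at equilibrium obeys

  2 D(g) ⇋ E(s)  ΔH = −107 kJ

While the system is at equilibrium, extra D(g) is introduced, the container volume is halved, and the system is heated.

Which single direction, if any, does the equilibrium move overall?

Adding D (g), a reactant, drives the reaction to the right.
Gas moles: reactants 2, products 0 (Δn_gas = -2). Compression shifts the system toward the side with fewer moles of gas — to the right.
The forward reaction is exothermic. Raising T favours the endothermic direction — shift to the left.
The individual effects push in opposite directions; without quantitative information the net direction cannot be determined.

cannot be determined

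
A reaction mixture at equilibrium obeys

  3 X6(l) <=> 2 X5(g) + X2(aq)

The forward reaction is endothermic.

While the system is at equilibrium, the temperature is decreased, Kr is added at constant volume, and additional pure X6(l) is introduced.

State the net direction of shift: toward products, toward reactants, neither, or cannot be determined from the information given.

The forward reaction is endothermic. Lowering T favours the exothermic direction — shift to the left.
At constant volume, adding an inert gas leaves every reacting species' partial pressure unchanged, so Q is unchanged — no shift from this change.
X6 is a pure liquid; its activity is 1 regardless of amount, so Q is unaffected — no shift from this change.
Only the nonzero effect(s) matter; the net shift is to the left.

left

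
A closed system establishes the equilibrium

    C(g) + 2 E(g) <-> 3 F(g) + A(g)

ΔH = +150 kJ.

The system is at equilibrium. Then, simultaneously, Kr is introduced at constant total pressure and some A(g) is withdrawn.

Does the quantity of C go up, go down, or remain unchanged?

decreases

Adding inert gas at constant total pressure expands the volume and lowers every reacting partial pressure. With Δn_gas = 4 − 3 = +1, Q moves away from K toward the side with fewer gas moles, so the system shifts toward the side with more gas moles — to the right.
Removing A (g), a product, drives the reaction to the right.
The net shift is to the right. C is a reactant, so its amount decreases.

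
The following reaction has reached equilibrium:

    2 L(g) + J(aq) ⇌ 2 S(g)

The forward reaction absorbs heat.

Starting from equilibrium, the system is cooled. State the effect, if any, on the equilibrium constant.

K depends on temperature via the van 't Hoff relation. The forward reaction is endothermic, so lowering T decreases K.

decreases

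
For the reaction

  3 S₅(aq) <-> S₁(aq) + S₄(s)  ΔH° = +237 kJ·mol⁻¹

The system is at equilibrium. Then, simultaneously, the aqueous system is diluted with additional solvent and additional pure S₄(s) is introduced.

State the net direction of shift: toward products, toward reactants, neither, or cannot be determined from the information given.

left

Dilution lowers every aqueous concentration by the same factor. Δn_aq = 1 − 3 = -2, so the system shifts toward the side with more dissolved moles — to the left.
S₄ is a pure solid; its activity is 1 regardless of amount, so Q is unaffected — no shift from this change.
Only the nonzero effect(s) matter; the net shift is to the left.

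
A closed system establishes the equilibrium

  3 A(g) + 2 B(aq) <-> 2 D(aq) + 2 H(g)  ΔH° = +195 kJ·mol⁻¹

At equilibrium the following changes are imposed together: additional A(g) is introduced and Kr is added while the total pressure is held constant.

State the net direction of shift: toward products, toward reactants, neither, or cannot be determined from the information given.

Adding A (g), a reactant, drives the reaction to the right.
Adding inert gas at constant total pressure expands the volume and lowers every reacting partial pressure. With Δn_gas = 2 − 3 = -1, Q moves away from K toward the side with fewer gas moles, so the system shifts toward the side with more gas moles — to the left.
The individual effects push in opposite directions; without quantitative information the net direction cannot be determined.

cannot be determined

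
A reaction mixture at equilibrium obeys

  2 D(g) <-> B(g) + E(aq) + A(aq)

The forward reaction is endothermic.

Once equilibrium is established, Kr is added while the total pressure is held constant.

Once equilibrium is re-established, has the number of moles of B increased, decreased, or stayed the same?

Adding inert gas at constant total pressure expands the volume and lowers every reacting partial pressure. With Δn_gas = 1 − 2 = -1, Q moves away from K toward the side with fewer gas moles, so the system shifts toward the side with more gas moles — to the left.
The net shift is to the left. B is a product, so its amount decreases.

decreases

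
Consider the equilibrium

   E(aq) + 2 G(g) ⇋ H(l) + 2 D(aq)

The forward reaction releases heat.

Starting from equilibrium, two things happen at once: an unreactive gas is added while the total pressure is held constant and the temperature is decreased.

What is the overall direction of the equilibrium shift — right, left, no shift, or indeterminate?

Adding inert gas at constant total pressure expands the volume and lowers every reacting partial pressure. With Δn_gas = 0 − 2 = -2, Q moves away from K toward the side with fewer gas moles, so the system shifts toward the side with more gas moles — to the left.
The forward reaction is exothermic. Lowering T favours the exothermic direction — shift to the right.
The individual effects push in opposite directions; without quantitative information the net direction cannot be determined.

cannot be determined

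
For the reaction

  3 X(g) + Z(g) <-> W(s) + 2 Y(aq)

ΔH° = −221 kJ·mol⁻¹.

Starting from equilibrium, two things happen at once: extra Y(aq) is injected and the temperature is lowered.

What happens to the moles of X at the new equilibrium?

Adding Y (aq), a product, drives the reaction to the left.
The forward reaction is exothermic. Lowering T favours the exothermic direction — shift to the right.
The two effects oppose each other, so the net shift — and hence the change in X — cannot be determined from the given information.

cannot be determined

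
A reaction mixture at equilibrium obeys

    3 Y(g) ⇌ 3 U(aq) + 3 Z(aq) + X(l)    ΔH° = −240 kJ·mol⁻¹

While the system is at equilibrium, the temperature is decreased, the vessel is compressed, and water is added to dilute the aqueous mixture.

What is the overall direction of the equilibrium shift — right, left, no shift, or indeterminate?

right

The forward reaction is exothermic. Lowering T favours the exothermic direction — shift to the right.
Gas moles: reactants 3, products 0 (Δn_gas = -3). Compression shifts the system toward the side with fewer moles of gas — to the right.
Dilution lowers every aqueous concentration by the same factor. Δn_aq = 6 − 0 = +6, so the system shifts toward the side with more dissolved moles — to the right.
All effects act in the same direction — net shift to the right.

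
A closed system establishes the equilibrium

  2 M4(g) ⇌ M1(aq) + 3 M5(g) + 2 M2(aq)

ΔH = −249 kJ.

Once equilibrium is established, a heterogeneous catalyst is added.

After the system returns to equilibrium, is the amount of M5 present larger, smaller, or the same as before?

A catalyst speeds both forward and reverse rates equally; it changes neither Q nor K — no shift from this change.
No net shift occurs, so the amount of M5 is unchanged.

unchanged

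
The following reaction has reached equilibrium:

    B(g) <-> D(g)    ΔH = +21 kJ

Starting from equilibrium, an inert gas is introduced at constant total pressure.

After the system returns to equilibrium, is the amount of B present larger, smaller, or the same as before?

unchanged

Adding inert gas at constant total pressure expands the volume, scaling every reacting partial pressure by the same factor. Δn_gas = 1 − 1 = 0, so Q is unchanged — no shift.
No net shift occurs, so the amount of B is unchanged.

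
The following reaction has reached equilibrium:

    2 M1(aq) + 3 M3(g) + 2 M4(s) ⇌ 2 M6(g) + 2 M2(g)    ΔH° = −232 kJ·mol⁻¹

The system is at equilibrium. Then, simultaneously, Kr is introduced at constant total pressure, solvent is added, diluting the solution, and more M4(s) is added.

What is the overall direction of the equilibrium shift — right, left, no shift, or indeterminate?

cannot be determined

Adding inert gas at constant total pressure expands the volume and lowers every reacting partial pressure. With Δn_gas = 4 − 3 = +1, Q moves away from K toward the side with fewer gas moles, so the system shifts toward the side with more gas moles — to the right.
Dilution lowers every aqueous concentration by the same factor. Δn_aq = 0 − 2 = -2, so the system shifts toward the side with more dissolved moles — to the left.
M4 is a pure solid; its activity is 1 regardless of amount, so Q is unaffected — no shift from this change.
The individual effects push in opposite directions; without quantitative information the net direction cannot be determined.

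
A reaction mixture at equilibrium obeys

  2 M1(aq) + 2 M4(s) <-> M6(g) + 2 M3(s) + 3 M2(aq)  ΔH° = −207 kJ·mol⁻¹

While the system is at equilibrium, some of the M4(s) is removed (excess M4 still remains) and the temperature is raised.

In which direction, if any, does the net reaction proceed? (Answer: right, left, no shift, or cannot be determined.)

M4 is a pure solid; its activity is 1 regardless of amount, so Q is unaffected — no shift from this change.
The forward reaction is exothermic. Raising T favours the endothermic direction — shift to the left.
Only the nonzero effect(s) matter; the net shift is to the left.

left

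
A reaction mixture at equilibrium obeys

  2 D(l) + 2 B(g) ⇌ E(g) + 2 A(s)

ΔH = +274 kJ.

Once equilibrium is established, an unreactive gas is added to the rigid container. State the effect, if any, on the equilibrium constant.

unchanged

The equilibrium constant depends only on temperature. This perturbation changes neither the position of equilibrium nor K.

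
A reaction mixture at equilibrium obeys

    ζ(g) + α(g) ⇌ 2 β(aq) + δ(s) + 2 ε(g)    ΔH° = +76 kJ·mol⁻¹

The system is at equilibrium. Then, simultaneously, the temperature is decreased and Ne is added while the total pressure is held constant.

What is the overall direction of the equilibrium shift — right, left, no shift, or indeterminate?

left

The forward reaction is endothermic. Lowering T favours the exothermic direction — shift to the left.
Adding inert gas at constant total pressure expands the volume, scaling every reacting partial pressure by the same factor. Δn_gas = 2 − 2 = 0, so Q is unchanged — no shift.
Only the nonzero effect(s) matter; the net shift is to the left.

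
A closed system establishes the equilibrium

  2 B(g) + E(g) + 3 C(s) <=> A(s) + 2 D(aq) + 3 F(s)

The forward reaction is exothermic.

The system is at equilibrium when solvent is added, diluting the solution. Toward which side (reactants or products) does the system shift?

Dilution lowers every aqueous concentration by the same factor. Δn_aq = 2 − 0 = +2, so the system shifts toward the side with more dissolved moles — to the right.

right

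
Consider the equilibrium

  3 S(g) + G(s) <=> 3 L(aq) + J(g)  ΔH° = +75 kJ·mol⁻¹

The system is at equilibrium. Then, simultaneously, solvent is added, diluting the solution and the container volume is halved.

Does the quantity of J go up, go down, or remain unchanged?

Dilution lowers every aqueous concentration by the same factor. Δn_aq = 3 − 0 = +3, so the system shifts toward the side with more dissolved moles — to the right.
Gas moles: reactants 3, products 1 (Δn_gas = -2). Compression shifts the system toward the side with fewer moles of gas — to the right.
The net shift is to the right. J is a product, so its amount increases.

increases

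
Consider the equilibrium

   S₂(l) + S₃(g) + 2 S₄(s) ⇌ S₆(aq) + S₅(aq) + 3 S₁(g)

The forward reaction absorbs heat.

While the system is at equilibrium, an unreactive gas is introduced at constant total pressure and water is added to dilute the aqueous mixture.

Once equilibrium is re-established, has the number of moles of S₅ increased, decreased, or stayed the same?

increases

Adding inert gas at constant total pressure expands the volume and lowers every reacting partial pressure. With Δn_gas = 3 − 1 = +2, Q moves away from K toward the side with fewer gas moles, so the system shifts toward the side with more gas moles — to the right.
Dilution lowers every aqueous concentration by the same factor. Δn_aq = 2 − 0 = +2, so the system shifts toward the side with more dissolved moles — to the right.
The net shift is to the right. S₅ is a product, so its amount increases.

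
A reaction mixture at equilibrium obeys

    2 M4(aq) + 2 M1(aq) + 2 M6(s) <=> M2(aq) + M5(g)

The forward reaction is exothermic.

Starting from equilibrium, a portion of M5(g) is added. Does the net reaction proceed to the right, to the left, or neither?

Adding M5 (g), a product, drives the reaction to the left.

left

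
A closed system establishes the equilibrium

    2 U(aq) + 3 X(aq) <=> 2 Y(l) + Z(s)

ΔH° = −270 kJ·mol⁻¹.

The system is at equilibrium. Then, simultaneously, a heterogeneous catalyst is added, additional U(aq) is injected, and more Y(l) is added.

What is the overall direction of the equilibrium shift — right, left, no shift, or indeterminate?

A catalyst speeds both forward and reverse rates equally; it changes neither Q nor K — no shift from this change.
Adding U (aq), a reactant, drives the reaction to the right.
Y is a pure liquid; its activity is 1 regardless of amount, so Q is unaffected — no shift from this change.
Only the nonzero effect(s) matter; the net shift is to the right.

right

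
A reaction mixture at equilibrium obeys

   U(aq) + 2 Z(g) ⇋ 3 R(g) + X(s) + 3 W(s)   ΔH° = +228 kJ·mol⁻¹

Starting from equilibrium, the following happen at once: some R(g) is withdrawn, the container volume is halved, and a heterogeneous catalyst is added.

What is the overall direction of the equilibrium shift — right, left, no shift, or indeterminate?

cannot be determined

Removing R (g), a product, drives the reaction to the right.
Gas moles: reactants 2, products 3 (Δn_gas = +1). Compression shifts the system toward the side with fewer moles of gas — to the left.
A catalyst speeds both forward and reverse rates equally; it changes neither Q nor K — no shift from this change.
The individual effects push in opposite directions; without quantitative information the net direction cannot be determined.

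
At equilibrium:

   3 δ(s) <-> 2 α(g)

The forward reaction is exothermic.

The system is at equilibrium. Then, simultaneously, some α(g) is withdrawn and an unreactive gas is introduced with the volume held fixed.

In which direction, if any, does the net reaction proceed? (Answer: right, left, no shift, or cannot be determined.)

Removing α (g), a product, drives the reaction to the right.
At constant volume, adding an inert gas leaves every reacting species' partial pressure unchanged, so Q is unchanged — no shift from this change.
Only the nonzero effect(s) matter; the net shift is to the right.

right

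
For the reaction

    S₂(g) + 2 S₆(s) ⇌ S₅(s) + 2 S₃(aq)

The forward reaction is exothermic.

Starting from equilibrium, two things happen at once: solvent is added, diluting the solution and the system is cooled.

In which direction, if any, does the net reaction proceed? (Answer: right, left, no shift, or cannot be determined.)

right

Dilution lowers every aqueous concentration by the same factor. Δn_aq = 2 − 0 = +2, so the system shifts toward the side with more dissolved moles — to the right.
The forward reaction is exothermic. Lowering T favours the exothermic direction — shift to the right.
All effects act in the same direction — net shift to the right.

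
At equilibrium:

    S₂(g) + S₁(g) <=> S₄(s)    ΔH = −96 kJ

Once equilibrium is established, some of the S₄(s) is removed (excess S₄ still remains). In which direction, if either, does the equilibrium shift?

S₄ is a pure solid; its activity is 1 regardless of amount, so Q is unaffected — no shift from this change.

no shift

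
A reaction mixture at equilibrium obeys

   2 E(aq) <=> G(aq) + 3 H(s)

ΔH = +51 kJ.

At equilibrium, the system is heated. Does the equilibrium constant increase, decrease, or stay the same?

increases

K depends on temperature via the van 't Hoff relation. The forward reaction is endothermic, so raising T increases K.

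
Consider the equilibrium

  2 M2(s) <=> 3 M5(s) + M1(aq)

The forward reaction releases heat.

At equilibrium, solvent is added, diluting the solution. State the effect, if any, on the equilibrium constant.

unchanged

The equilibrium constant depends only on temperature. This perturbation may move the position of equilibrium, but since T is unchanged, K itself is unchanged.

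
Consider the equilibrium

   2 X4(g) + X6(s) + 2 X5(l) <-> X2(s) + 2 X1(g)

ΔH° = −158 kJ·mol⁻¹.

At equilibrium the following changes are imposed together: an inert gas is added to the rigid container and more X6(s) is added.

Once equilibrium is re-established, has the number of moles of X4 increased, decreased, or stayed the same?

At constant volume, adding an inert gas leaves every reacting species' partial pressure unchanged, so Q is unchanged — no shift from this change.
X6 is a pure solid; its activity is 1 regardless of amount, so Q is unaffected — no shift from this change.
No net shift occurs, so the amount of X4 is unchanged.

unchanged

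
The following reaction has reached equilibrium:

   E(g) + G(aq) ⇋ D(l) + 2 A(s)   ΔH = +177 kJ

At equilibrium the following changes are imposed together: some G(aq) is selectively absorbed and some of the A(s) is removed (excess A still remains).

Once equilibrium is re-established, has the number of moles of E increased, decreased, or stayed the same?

Removing G (aq), a reactant, drives the reaction to the left.
A is a pure solid; its activity is 1 regardless of amount, so Q is unaffected — no shift from this change.
The net shift is to the left. E is a reactant, so its amount increases.

increases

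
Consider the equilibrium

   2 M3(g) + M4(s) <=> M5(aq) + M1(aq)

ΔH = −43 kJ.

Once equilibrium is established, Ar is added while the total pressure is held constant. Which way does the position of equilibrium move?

left

Adding inert gas at constant total pressure expands the volume and lowers every reacting partial pressure. With Δn_gas = 0 − 2 = -2, Q moves away from K toward the side with fewer gas moles, so the system shifts toward the side with more gas moles — to the left.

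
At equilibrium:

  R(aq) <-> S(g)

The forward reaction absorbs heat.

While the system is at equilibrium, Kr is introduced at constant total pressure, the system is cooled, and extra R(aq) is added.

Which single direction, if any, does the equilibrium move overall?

cannot be determined

Adding inert gas at constant total pressure expands the volume and lowers every reacting partial pressure. With Δn_gas = 1 − 0 = +1, Q moves away from K toward the side with fewer gas moles, so the system shifts toward the side with more gas moles — to the right.
The forward reaction is endothermic. Lowering T favours the exothermic direction — shift to the left.
Adding R (aq), a reactant, drives the reaction to the right.
The individual effects push in opposite directions; without quantitative information the net direction cannot be determined.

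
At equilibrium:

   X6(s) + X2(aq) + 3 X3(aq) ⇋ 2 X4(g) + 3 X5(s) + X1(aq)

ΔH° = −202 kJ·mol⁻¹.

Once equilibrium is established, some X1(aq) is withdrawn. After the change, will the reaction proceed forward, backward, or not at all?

right

Removing X1 (aq), a product, drives the reaction to the right.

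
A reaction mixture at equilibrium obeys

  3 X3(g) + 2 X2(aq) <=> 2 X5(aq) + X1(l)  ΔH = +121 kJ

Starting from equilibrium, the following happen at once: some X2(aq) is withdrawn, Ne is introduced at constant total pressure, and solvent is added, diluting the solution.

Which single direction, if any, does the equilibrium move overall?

left

Removing X2 (aq), a reactant, drives the reaction to the left.
Adding inert gas at constant total pressure expands the volume and lowers every reacting partial pressure. With Δn_gas = 0 − 3 = -3, Q moves away from K toward the side with fewer gas moles, so the system shifts toward the side with more gas moles — to the left.
Dilution scales every aqueous concentration by the same factor. Δn_aq = 2 − 2 = 0, so Q is unchanged — no shift.
Only the nonzero effect(s) matter; the net shift is to the left.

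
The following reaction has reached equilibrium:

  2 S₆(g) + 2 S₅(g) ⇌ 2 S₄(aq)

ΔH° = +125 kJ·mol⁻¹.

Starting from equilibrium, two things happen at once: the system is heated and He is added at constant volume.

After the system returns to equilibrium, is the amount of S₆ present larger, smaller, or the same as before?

The forward reaction is endothermic. Raising T favours the endothermic direction — shift to the right.
At constant volume, adding an inert gas leaves every reacting species' partial pressure unchanged, so Q is unchanged — no shift from this change.
The net shift is to the right. S₆ is a reactant, so its amount decreases.

decreases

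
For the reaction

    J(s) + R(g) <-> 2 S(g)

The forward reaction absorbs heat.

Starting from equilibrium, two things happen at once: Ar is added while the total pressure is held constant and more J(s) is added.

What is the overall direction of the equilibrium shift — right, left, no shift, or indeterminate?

right

Adding inert gas at constant total pressure expands the volume and lowers every reacting partial pressure. With Δn_gas = 2 − 1 = +1, Q moves away from K toward the side with fewer gas moles, so the system shifts toward the side with more gas moles — to the right.
J is a pure solid; its activity is 1 regardless of amount, so Q is unaffected — no shift from this change.
Only the nonzero effect(s) matter; the net shift is to the right.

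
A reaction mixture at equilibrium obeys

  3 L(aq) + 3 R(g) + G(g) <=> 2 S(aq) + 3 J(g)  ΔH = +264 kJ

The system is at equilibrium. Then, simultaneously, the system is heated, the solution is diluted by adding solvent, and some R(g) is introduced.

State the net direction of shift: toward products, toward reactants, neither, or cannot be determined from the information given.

The forward reaction is endothermic. Raising T favours the endothermic direction — shift to the right.
Dilution lowers every aqueous concentration by the same factor. Δn_aq = 2 − 3 = -1, so the system shifts toward the side with more dissolved moles — to the left.
Adding R (g), a reactant, drives the reaction to the right.
The individual effects push in opposite directions; without quantitative information the net direction cannot be determined.

cannot be determined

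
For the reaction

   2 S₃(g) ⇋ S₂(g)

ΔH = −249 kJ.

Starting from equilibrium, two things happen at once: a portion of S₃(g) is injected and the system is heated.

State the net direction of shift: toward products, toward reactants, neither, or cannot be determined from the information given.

cannot be determined

Adding S₃ (g), a reactant, drives the reaction to the right.
The forward reaction is exothermic. Raising T favours the endothermic direction — shift to the left.
The individual effects push in opposite directions; without quantitative information the net direction cannot be determined.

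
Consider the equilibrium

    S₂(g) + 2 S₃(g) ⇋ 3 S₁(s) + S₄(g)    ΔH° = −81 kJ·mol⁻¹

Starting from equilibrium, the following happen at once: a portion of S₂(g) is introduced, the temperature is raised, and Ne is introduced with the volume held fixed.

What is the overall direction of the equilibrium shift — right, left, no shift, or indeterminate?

Adding S₂ (g), a reactant, drives the reaction to the right.
The forward reaction is exothermic. Raising T favours the endothermic direction — shift to the left.
At constant volume, adding an inert gas leaves every reacting species' partial pressure unchanged, so Q is unchanged — no shift from this change.
The individual effects push in opposite directions; without quantitative information the net direction cannot be determined.

cannot be determined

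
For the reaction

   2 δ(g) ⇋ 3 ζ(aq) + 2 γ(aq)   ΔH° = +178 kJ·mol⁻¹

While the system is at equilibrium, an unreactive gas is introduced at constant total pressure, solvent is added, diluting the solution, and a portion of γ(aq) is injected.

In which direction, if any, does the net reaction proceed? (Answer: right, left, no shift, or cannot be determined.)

cannot be determined

Adding inert gas at constant total pressure expands the volume and lowers every reacting partial pressure. With Δn_gas = 0 − 2 = -2, Q moves away from K toward the side with fewer gas moles, so the system shifts toward the side with more gas moles — to the left.
Dilution lowers every aqueous concentration by the same factor. Δn_aq = 5 − 0 = +5, so the system shifts toward the side with more dissolved moles — to the right.
Adding γ (aq), a product, drives the reaction to the left.
The individual effects push in opposite directions; without quantitative information the net direction cannot be determined.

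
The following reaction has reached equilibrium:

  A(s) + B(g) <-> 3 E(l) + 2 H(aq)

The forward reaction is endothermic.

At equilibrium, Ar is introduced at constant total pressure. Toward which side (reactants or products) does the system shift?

left

Adding inert gas at constant total pressure expands the volume and lowers every reacting partial pressure. With Δn_gas = 0 − 1 = -1, Q moves away from K toward the side with fewer gas moles, so the system shifts toward the side with more gas moles — to the left.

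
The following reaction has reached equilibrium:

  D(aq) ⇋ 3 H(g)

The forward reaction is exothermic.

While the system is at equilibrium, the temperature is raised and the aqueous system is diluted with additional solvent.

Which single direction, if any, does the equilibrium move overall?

The forward reaction is exothermic. Raising T favours the endothermic direction — shift to the left.
Dilution lowers every aqueous concentration by the same factor. Δn_aq = 0 − 1 = -1, so the system shifts toward the side with more dissolved moles — to the left.
All effects act in the same direction — net shift to the left.

left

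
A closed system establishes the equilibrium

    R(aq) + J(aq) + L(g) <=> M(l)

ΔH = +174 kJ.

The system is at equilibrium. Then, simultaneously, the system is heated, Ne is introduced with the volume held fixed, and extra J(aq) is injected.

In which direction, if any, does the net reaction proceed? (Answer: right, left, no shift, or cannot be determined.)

right

The forward reaction is endothermic. Raising T favours the endothermic direction — shift to the right.
At constant volume, adding an inert gas leaves every reacting species' partial pressure unchanged, so Q is unchanged — no shift from this change.
Adding J (aq), a reactant, drives the reaction to the right.
Only the nonzero effect(s) matter; the net shift is to the right.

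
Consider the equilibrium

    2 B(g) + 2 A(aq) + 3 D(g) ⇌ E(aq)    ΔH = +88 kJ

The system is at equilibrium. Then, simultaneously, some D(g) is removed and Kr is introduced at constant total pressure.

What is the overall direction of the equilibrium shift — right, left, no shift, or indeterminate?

Removing D (g), a reactant, drives the reaction to the left.
Adding inert gas at constant total pressure expands the volume and lowers every reacting partial pressure. With Δn_gas = 0 − 5 = -5, Q moves away from K toward the side with fewer gas moles, so the system shifts toward the side with more gas moles — to the left.
All effects act in the same direction — net shift to the left.

left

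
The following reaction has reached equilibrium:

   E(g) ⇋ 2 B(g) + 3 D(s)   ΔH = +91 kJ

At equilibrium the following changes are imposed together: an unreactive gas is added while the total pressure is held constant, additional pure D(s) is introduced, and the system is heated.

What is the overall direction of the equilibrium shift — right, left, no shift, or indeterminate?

Adding inert gas at constant total pressure expands the volume and lowers every reacting partial pressure. With Δn_gas = 2 − 1 = +1, Q moves away from K toward the side with fewer gas moles, so the system shifts toward the side with more gas moles — to the right.
D is a pure solid; its activity is 1 regardless of amount, so Q is unaffected — no shift from this change.
The forward reaction is endothermic. Raising T favours the endothermic direction — shift to the right.
Only the nonzero effect(s) matter; the net shift is to the right.

right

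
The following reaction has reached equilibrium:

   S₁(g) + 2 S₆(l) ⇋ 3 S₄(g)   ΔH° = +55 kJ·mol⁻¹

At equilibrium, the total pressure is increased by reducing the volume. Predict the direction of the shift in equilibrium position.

left

Gas moles: reactants 1, products 3 (Δn_gas = +2). Compression shifts the system toward the side with fewer moles of gas — to the left.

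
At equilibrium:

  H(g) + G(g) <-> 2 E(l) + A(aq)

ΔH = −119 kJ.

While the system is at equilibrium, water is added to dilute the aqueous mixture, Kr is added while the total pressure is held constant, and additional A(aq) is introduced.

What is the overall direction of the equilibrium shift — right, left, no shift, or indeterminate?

cannot be determined

Dilution lowers every aqueous concentration by the same factor. Δn_aq = 1 − 0 = +1, so the system shifts toward the side with more dissolved moles — to the right.
Adding inert gas at constant total pressure expands the volume and lowers every reacting partial pressure. With Δn_gas = 0 − 2 = -2, Q moves away from K toward the side with fewer gas moles, so the system shifts toward the side with more gas moles — to the left.
Adding A (aq), a product, drives the reaction to the left.
The individual effects push in opposite directions; without quantitative information the net direction cannot be determined.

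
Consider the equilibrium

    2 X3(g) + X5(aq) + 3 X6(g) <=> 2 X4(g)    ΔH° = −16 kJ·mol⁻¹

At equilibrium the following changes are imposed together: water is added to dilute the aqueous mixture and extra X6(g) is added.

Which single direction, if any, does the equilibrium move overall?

Dilution lowers every aqueous concentration by the same factor. Δn_aq = 0 − 1 = -1, so the system shifts toward the side with more dissolved moles — to the left.
Adding X6 (g), a reactant, drives the reaction to the right.
The individual effects push in opposite directions; without quantitative information the net direction cannot be determined.

cannot be determined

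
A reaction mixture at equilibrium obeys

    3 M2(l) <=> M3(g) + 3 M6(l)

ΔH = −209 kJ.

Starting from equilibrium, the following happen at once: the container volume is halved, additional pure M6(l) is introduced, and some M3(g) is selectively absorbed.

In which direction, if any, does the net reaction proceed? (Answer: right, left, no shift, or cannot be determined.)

Gas moles: reactants 0, products 1 (Δn_gas = +1). Compression shifts the system toward the side with fewer moles of gas — to the left.
M6 is a pure liquid; its activity is 1 regardless of amount, so Q is unaffected — no shift from this change.
Removing M3 (g), a product, drives the reaction to the right.
The individual effects push in opposite directions; without quantitative information the net direction cannot be determined.

cannot be determined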